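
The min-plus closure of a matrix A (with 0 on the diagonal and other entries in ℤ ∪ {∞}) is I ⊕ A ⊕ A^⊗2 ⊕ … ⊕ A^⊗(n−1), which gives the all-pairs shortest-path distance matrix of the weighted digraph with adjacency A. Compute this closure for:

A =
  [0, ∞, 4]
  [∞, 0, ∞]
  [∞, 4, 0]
Closure =
  [0, 8, 4]
  [∞, 0, ∞]
  [∞, 4, 0]

This is the Floyd-Warshall all-pairs shortest-path computation. For each intermediate vertex k = 0, 1, …, 2, update dist[i][j] ← min(dist[i][j], dist[i][k] + dist[k][j]). The final matrix gives, for each (i, j), the minimum total weight of any directed path from i to j (possibly empty when i = j).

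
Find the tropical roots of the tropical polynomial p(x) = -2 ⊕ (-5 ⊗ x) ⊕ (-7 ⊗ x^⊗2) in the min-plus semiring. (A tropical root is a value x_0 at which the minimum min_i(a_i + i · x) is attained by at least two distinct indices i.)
Roots: {2, 3}

Each tropical root is a break point of the lower envelope of the lines y = a_i + i · x (there are 3 lines, with slopes 0, 1, ..., 2). Only the lines that attain the minimum somewhere contribute to roots; other lines are dominated. Here the surviving (envelope) indices are i = 2, i = 1, i = 0.
Intersections between consecutive envelope lines give the roots: for adjacent envelope indices i < j the intersection is x = (a_i − a_j) / (j − i). Reading off the sorted break points: {2, 3}.
Verification: at each break x_0, at least two indices attain the minimum of min_i(a_i + i · x_0).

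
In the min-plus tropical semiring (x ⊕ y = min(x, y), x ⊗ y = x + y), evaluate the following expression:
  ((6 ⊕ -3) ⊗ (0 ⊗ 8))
((6 ⊕ -3) ⊗ (0 ⊗ 8)) = 5

Expand innermost to outermost. Recall ⊕ takes the minimum of its arguments and ⊗ takes their sum. Working out the expression ((6 ⊕ -3) ⊗ (0 ⊗ 8)) gives 5.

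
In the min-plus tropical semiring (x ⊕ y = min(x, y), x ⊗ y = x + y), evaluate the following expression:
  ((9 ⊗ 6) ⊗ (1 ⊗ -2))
((9 ⊗ 6) ⊗ (1 ⊗ -2)) = 14

Expand innermost to outermost. Recall ⊕ takes the minimum of its arguments and ⊗ takes their sum. Working out the expression ((9 ⊗ 6) ⊗ (1 ⊗ -2)) gives 14.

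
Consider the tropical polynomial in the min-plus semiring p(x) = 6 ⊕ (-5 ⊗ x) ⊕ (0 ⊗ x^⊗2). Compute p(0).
p(0) = -5

A tropical monomial a ⊗ x^⊗i evaluates to a + i · x. Evaluating each term at x = 0:
  Term 0 contributes 6 + 0 · 0 = 6
  Term 1 contributes -5 + 1 · 0 = -5
  Term 2 contributes 0 + 2 · 0 = 0
p(0) = ⊕ of these = min[6, -5, 0] = -5.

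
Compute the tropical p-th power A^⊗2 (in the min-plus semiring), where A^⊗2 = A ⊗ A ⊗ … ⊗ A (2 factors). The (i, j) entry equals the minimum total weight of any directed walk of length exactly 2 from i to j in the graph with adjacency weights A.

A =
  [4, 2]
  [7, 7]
A^⊗2 =
  [8, 6]
  [11, 9]

Each entry (A^⊗2)_ij equals the minimum over all length-2 walks i = v_0 → v_1 → … → v_2 = j of Σ_t A[v_t][v_{t+1}]. For example, for (i, j) = (0, 1) we minimise over 2 possible intermediate vertex sequences; the minimum is 6, attained along the walk 0 → 0 → 1.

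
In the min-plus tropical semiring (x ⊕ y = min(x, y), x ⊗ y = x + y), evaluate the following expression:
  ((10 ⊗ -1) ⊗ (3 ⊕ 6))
((10 ⊗ -1) ⊗ (3 ⊕ 6)) = 12

Expand innermost to outermost. Recall ⊕ takes the minimum of its arguments and ⊗ takes their sum. Working out the expression ((10 ⊗ -1) ⊗ (3 ⊕ 6)) gives 12.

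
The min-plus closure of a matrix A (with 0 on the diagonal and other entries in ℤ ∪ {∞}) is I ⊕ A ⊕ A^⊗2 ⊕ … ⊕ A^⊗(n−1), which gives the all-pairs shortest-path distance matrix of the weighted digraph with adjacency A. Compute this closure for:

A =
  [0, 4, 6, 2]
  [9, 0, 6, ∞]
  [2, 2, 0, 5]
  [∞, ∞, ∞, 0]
Closure =
  [0, 4, 6, 2]
  [8, 0, 6, 10]
  [2, 2, 0, 4]
  [∞, ∞, ∞, 0]

This is the Floyd-Warshall all-pairs shortest-path computation. For each intermediate vertex k = 0, 1, …, 3, update dist[i][j] ← min(dist[i][j], dist[i][k] + dist[k][j]). The final matrix gives, for each (i, j), the minimum total weight of any directed path from i to j (possibly empty when i = j).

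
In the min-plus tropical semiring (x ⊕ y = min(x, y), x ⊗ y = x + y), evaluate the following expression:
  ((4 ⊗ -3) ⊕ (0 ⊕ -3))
((4 ⊗ -3) ⊕ (0 ⊕ -3)) = -3

Expand innermost to outermost. Recall ⊕ takes the minimum of its arguments and ⊗ takes their sum. Working out the expression ((4 ⊗ -3) ⊕ (0 ⊕ -3)) gives -3.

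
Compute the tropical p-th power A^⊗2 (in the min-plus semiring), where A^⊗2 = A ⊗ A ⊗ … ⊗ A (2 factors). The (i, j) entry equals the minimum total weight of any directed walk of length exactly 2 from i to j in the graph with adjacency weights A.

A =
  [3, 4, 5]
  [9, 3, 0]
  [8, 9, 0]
A^⊗2 =
  [6, 7, 4]
  [8, 6, 0]
  [8, 9, 0]

Each entry (A^⊗2)_ij equals the minimum over all length-2 walks i = v_0 → v_1 → … → v_2 = j of Σ_t A[v_t][v_{t+1}]. For example, for (i, j) = (0, 2) we minimise over 3 possible intermediate vertex sequences; the minimum is 4, attained along the walk 0 → 1 → 2.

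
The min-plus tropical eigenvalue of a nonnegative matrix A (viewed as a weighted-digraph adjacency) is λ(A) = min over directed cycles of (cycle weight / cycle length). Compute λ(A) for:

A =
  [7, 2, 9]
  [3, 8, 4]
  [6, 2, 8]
λ(A) = 5/2

Enumerate directed cycles and compute their means (weight / length). Sample:
  cycle 0 → 0: weight = 7, length = 1, mean = 7/1 ≈ 7.000
  cycle 1 → 1: weight = 8, length = 1, mean = 8/1 ≈ 8.000
  cycle 2 → 2: weight = 8, length = 1, mean = 8/1 ≈ 8.000
  cycle 0 → 1 → 0: weight = 5, length = 2, mean = 5/2 ≈ 2.500
  cycle 0 → 2 → 0: weight = 15, length = 2, mean = 15/2 ≈ 7.500
  cycle 1 → 0 → 1: weight = 5, length = 2, mean = 5/2 ≈ 2.500
Minimum mean = 2.500, attained e.g. along the cycle 0 → 1 → 0 with weight 5 and length 2. So λ(A) = 5/2 = 5/2.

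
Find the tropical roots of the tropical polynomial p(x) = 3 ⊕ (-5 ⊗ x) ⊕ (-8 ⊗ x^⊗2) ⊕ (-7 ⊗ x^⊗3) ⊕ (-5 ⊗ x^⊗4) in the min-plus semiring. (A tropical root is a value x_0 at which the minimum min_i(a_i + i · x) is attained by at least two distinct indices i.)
Roots: {-2, -1, 3, 8}

Each tropical root is a break point of the lower envelope of the lines y = a_i + i · x (there are 5 lines, with slopes 0, 1, ..., 4). Only the lines that attain the minimum somewhere contribute to roots; other lines are dominated. Here the surviving (envelope) indices are i = 4, i = 3, i = 2, i = 1, i = 0.
Intersections between consecutive envelope lines give the roots: for adjacent envelope indices i < j the intersection is x = (a_i − a_j) / (j − i). Reading off the sorted break points: {-2, -1, 3, 8}.
Verification: at each break x_0, at least two indices attain the minimum of min_i(a_i + i · x_0).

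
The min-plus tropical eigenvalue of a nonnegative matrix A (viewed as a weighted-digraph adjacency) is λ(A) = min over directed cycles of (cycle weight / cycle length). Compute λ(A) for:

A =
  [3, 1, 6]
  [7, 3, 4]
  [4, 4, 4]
λ(A) = 3

Enumerate directed cycles and compute their means (weight / length). Sample:
  cycle 0 → 0: weight = 3, length = 1, mean = 3/1 ≈ 3.000
  cycle 1 → 1: weight = 3, length = 1, mean = 3/1 ≈ 3.000
  cycle 2 → 2: weight = 4, length = 1, mean = 4/1 ≈ 4.000
  cycle 0 → 1 → 0: weight = 8, length = 2, mean = 8/2 ≈ 4.000
  cycle 0 → 2 → 0: weight = 10, length = 2, mean = 10/2 ≈ 5.000
  cycle 1 → 0 → 1: weight = 8, length = 2, mean = 8/2 ≈ 4.000
Minimum mean = 3.000, attained e.g. along the cycle 0 → 0 with weight 3 and length 1. So λ(A) = 3/1 = 3.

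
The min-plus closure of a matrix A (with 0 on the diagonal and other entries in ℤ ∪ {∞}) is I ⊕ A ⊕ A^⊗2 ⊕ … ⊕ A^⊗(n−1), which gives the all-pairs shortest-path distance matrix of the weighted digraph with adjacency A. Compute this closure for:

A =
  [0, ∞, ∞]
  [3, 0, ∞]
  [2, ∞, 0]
Closure =
  [0, ∞, ∞]
  [3, 0, ∞]
  [2, ∞, 0]

This is the Floyd-Warshall all-pairs shortest-path computation. For each intermediate vertex k = 0, 1, …, 2, update dist[i][j] ← min(dist[i][j], dist[i][k] + dist[k][j]). The final matrix gives, for each (i, j), the minimum total weight of any directed path from i to j (possibly empty when i = j).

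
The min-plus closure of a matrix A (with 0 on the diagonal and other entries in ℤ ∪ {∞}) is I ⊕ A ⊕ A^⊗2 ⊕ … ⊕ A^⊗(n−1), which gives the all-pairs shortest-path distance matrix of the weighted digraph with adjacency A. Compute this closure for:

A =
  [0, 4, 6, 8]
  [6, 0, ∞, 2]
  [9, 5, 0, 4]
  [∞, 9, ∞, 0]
Closure =
  [0, 4, 6, 6]
  [6, 0, 12, 2]
  [9, 5, 0, 4]
  [15, 9, 21, 0]

This is the Floyd-Warshall all-pairs shortest-path computation. For each intermediate vertex k = 0, 1, …, 3, update dist[i][j] ← min(dist[i][j], dist[i][k] + dist[k][j]). The final matrix gives, for each (i, j), the minimum total weight of any directed path from i to j (possibly empty when i = j).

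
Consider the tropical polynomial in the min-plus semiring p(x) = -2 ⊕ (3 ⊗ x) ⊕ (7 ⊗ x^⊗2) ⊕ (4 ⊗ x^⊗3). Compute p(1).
p(1) = -2

A tropical monomial a ⊗ x^⊗i evaluates to a + i · x. Evaluating each term at x = 1:
  Term 0 contributes -2 + 0 · 1 = -2
  Term 1 contributes 3 + 1 · 1 = 4
  Term 2 contributes 7 + 2 · 1 = 9
  Term 3 contributes 4 + 3 · 1 = 7
p(1) = ⊕ of these = min[-2, 4, 9, 7] = -2.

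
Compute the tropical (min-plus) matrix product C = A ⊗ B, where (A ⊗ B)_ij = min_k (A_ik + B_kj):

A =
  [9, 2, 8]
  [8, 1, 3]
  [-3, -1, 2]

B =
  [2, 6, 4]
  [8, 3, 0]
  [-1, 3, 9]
A ⊗ B =
  [7, 5, 2]
  [2, 4, 1]
  [-1, 2, -1]

Apply the min-plus product entry-by-entry:
  C[0][0] = min over k of (A[0][0] + B[0][0] = 9 + 2 = 11, A[0][1] + B[1][0] = 2 + 8 = 10, A[0][2] + B[2][0] = 8 + -1 = 7) = 7 (attained at k = 2)
  C[0][1] = min over k of (A[0][0] + B[0][1] = 9 + 6 = 15, A[0][1] + B[1][1] = 2 + 3 = 5, A[0][2] + B[2][1] = 8 + 3 = 11) = 5 (attained at k = 1)
  C[0][2] = min over k of (A[0][0] + B[0][2] = 9 + 4 = 13, A[0][1] + B[1][2] = 2 + 0 = 2, A[0][2] + B[2][2] = 8 + 9 = 17) = 2 (attained at k = 1)
  C[1][0] = min over k of (A[1][0] + B[0][0] = 8 + 2 = 10, A[1][1] + B[1][0] = 1 + 8 = 9, A[1][2] + B[2][0] = 3 + -1 = 2) = 2 (attained at k = 2)
  C[1][1] = min over k of (A[1][0] + B[0][1] = 8 + 6 = 14, A[1][1] + B[1][1] = 1 + 3 = 4, A[1][2] + B[2][1] = 3 + 3 = 6) = 4 (attained at k = 1)
  C[1][2] = min over k of (A[1][0] + B[0][2] = 8 + 4 = 12, A[1][1] + B[1][2] = 1 + 0 = 1, A[1][2] + B[2][2] = 3 + 9 = 12) = 1 (attained at k = 1)
  C[2][0] = min over k of (A[2][0] + B[0][0] = -3 + 2 = -1, A[2][1] + B[1][0] = -1 + 8 = 7, A[2][2] + B[2][0] = 2 + -1 = 1) = -1 (attained at k = 0)
  C[2][1] = min over k of (A[2][0] + B[0][1] = -3 + 6 = 3, A[2][1] + B[1][1] = -1 + 3 = 2, A[2][2] + B[2][1] = 2 + 3 = 5) = 2 (attained at k = 1)
  C[2][2] = min over k of (A[2][0] + B[0][2] = -3 + 4 = 1, A[2][1] + B[1][2] = -1 + 0 = -1, A[2][2] + B[2][2] = 2 + 9 = 11) = -1 (attained at k = 1)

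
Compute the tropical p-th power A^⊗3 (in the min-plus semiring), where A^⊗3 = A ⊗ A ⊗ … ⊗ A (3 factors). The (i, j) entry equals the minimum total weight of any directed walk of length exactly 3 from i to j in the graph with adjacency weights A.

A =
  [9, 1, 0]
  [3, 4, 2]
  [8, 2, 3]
A^⊗3 =
  [5, 5, 4]
  [7, 5, 6]
  [8, 6, 5]

Each entry (A^⊗3)_ij equals the minimum over all length-3 walks i = v_0 → v_1 → … → v_3 = j of Σ_t A[v_t][v_{t+1}]. For example, for (i, j) = (0, 2) we minimise over 9 possible intermediate vertex sequences; the minimum is 4, attained along the walk 0 → 1 → 0 → 2.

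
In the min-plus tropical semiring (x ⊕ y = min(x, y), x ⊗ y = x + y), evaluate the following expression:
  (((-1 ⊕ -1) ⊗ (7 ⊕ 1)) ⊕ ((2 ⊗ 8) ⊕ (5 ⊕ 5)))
(((-1 ⊕ -1) ⊗ (7 ⊕ 1)) ⊕ ((2 ⊗ 8) ⊕ (5 ⊕ 5))) = 0

Expand innermost to outermost. Recall ⊕ takes the minimum of its arguments and ⊗ takes their sum. Working out the expression (((-1 ⊕ -1) ⊗ (7 ⊕ 1)) ⊕ ((2 ⊗ 8) ⊕ (5 ⊕ 5))) gives 0.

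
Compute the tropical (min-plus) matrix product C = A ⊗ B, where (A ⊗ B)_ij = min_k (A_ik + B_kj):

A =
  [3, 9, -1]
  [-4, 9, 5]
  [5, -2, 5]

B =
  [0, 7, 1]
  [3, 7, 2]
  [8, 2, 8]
A ⊗ B =
  [3, 1, 4]
  [-4, 3, -3]
  [1, 5, 0]

Apply the min-plus product entry-by-entry:
  C[0][0] = min over k of (A[0][0] + B[0][0] = 3 + 0 = 3, A[0][1] + B[1][0] = 9 + 3 = 12, A[0][2] + B[2][0] = -1 + 8 = 7) = 3 (attained at k = 0)
  C[0][1] = min over k of (A[0][0] + B[0][1] = 3 + 7 = 10, A[0][1] + B[1][1] = 9 + 7 = 16, A[0][2] + B[2][1] = -1 + 2 = 1) = 1 (attained at k = 2)
  C[0][2] = min over k of (A[0][0] + B[0][2] = 3 + 1 = 4, A[0][1] + B[1][2] = 9 + 2 = 11, A[0][2] + B[2][2] = -1 + 8 = 7) = 4 (attained at k = 0)
  C[1][0] = min over k of (A[1][0] + B[0][0] = -4 + 0 = -4, A[1][1] + B[1][0] = 9 + 3 = 12, A[1][2] + B[2][0] = 5 + 8 = 13) = -4 (attained at k = 0)
  C[1][1] = min over k of (A[1][0] + B[0][1] = -4 + 7 = 3, A[1][1] + B[1][1] = 9 + 7 = 16, A[1][2] + B[2][1] = 5 + 2 = 7) = 3 (attained at k = 0)
  C[1][2] = min over k of (A[1][0] + B[0][2] = -4 + 1 = -3, A[1][1] + B[1][2] = 9 + 2 = 11, A[1][2] + B[2][2] = 5 + 8 = 13) = -3 (attained at k = 0)
  C[2][0] = min over k of (A[2][0] + B[0][0] = 5 + 0 = 5, A[2][1] + B[1][0] = -2 + 3 = 1, A[2][2] + B[2][0] = 5 + 8 = 13) = 1 (attained at k = 1)
  C[2][1] = min over k of (A[2][0] + B[0][1] = 5 + 7 = 12, A[2][1] + B[1][1] = -2 + 7 = 5, A[2][2] + B[2][1] = 5 + 2 = 7) = 5 (attained at k = 1)
  C[2][2] = min over k of (A[2][0] + B[0][2] = 5 + 1 = 6, A[2][1] + B[1][2] = -2 + 2 = 0, A[2][2] + B[2][2] = 5 + 8 = 13) = 0 (attained at k = 1)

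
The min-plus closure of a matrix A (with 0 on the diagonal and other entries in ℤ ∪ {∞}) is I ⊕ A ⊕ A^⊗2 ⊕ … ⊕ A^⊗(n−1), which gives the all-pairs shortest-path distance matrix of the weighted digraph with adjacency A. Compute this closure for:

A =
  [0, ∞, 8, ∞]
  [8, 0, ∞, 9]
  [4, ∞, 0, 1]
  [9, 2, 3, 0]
Closure =
  [0, 11, 8, 9]
  [8, 0, 12, 9]
  [4, 3, 0, 1]
  [7, 2, 3, 0]

This is the Floyd-Warshall all-pairs shortest-path computation. For each intermediate vertex k = 0, 1, …, 3, update dist[i][j] ← min(dist[i][j], dist[i][k] + dist[k][j]). The final matrix gives, for each (i, j), the minimum total weight of any directed path from i to j (possibly empty when i = j).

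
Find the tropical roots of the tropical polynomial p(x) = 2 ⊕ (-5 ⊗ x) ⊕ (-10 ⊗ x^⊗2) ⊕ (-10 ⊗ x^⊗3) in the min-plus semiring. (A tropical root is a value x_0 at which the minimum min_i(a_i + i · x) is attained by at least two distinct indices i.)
Roots: {0, 5, 7}

Each tropical root is a break point of the lower envelope of the lines y = a_i + i · x (there are 4 lines, with slopes 0, 1, ..., 3). Only the lines that attain the minimum somewhere contribute to roots; other lines are dominated. Here the surviving (envelope) indices are i = 3, i = 2, i = 1, i = 0.
Intersections between consecutive envelope lines give the roots: for adjacent envelope indices i < j the intersection is x = (a_i − a_j) / (j − i). Reading off the sorted break points: {0, 5, 7}.
Verification: at each break x_0, at least two indices attain the minimum of min_i(a_i + i · x_0).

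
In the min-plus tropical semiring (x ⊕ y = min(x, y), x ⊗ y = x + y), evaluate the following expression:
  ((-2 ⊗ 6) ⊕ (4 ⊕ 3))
((-2 ⊗ 6) ⊕ (4 ⊕ 3)) = 3

Expand innermost to outermost. Recall ⊕ takes the minimum of its arguments and ⊗ takes their sum. Working out the expression ((-2 ⊗ 6) ⊕ (4 ⊕ 3)) gives 3.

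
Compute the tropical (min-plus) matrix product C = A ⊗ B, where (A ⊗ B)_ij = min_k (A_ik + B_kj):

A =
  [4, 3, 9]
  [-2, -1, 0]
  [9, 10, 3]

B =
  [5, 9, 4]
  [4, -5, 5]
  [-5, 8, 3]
A ⊗ B =
  [4, -2, 8]
  [-5, -6, 2]
  [-2, 5, 6]

Apply the min-plus product entry-by-entry:
  C[0][0] = min over k of (A[0][0] + B[0][0] = 4 + 5 = 9, A[0][1] + B[1][0] = 3 + 4 = 7, A[0][2] + B[2][0] = 9 + -5 = 4) = 4 (attained at k = 2)
  C[0][1] = min over k of (A[0][0] + B[0][1] = 4 + 9 = 13, A[0][1] + B[1][1] = 3 + -5 = -2, A[0][2] + B[2][1] = 9 + 8 = 17) = -2 (attained at k = 1)
  C[0][2] = min over k of (A[0][0] + B[0][2] = 4 + 4 = 8, A[0][1] + B[1][2] = 3 + 5 = 8, A[0][2] + B[2][2] = 9 + 3 = 12) = 8 (attained at k = 0)
  C[1][0] = min over k of (A[1][0] + B[0][0] = -2 + 5 = 3, A[1][1] + B[1][0] = -1 + 4 = 3, A[1][2] + B[2][0] = 0 + -5 = -5) = -5 (attained at k = 2)
  C[1][1] = min over k of (A[1][0] + B[0][1] = -2 + 9 = 7, A[1][1] + B[1][1] = -1 + -5 = -6, A[1][2] + B[2][1] = 0 + 8 = 8) = -6 (attained at k = 1)
  C[1][2] = min over k of (A[1][0] + B[0][2] = -2 + 4 = 2, A[1][1] + B[1][2] = -1 + 5 = 4, A[1][2] + B[2][2] = 0 + 3 = 3) = 2 (attained at k = 0)
  C[2][0] = min over k of (A[2][0] + B[0][0] = 9 + 5 = 14, A[2][1] + B[1][0] = 10 + 4 = 14, A[2][2] + B[2][0] = 3 + -5 = -2) = -2 (attained at k = 2)
  C[2][1] = min over k of (A[2][0] + B[0][1] = 9 + 9 = 18, A[2][1] + B[1][1] = 10 + -5 = 5, A[2][2] + B[2][1] = 3 + 8 = 11) = 5 (attained at k = 1)
  C[2][2] = min over k of (A[2][0] + B[0][2] = 9 + 4 = 13, A[2][1] + B[1][2] = 10 + 5 = 15, A[2][2] + B[2][2] = 3 + 3 = 6) = 6 (attained at k = 2)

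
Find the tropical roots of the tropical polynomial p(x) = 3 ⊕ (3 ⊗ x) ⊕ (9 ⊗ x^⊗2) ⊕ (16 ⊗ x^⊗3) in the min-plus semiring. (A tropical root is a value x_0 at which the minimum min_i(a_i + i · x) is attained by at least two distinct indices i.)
Roots: {-7, -6, 0}

Each tropical root is a break point of the lower envelope of the lines y = a_i + i · x (there are 4 lines, with slopes 0, 1, ..., 3). Only the lines that attain the minimum somewhere contribute to roots; other lines are dominated. Here the surviving (envelope) indices are i = 3, i = 2, i = 1, i = 0.
Intersections between consecutive envelope lines give the roots: for adjacent envelope indices i < j the intersection is x = (a_i − a_j) / (j − i). Reading off the sorted break points: {-7, -6, 0}.
Verification: at each break x_0, at least two indices attain the minimum of min_i(a_i + i · x_0).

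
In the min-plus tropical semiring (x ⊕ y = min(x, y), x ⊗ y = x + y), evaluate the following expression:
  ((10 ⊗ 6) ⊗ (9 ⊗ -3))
((10 ⊗ 6) ⊗ (9 ⊗ -3)) = 22

Expand innermost to outermost. Recall ⊕ takes the minimum of its arguments and ⊗ takes their sum. Working out the expression ((10 ⊗ 6) ⊗ (9 ⊗ -3)) gives 22.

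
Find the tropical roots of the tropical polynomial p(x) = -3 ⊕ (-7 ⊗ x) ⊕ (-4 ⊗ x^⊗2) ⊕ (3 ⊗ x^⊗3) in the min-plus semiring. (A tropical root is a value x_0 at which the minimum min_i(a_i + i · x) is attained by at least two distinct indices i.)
Roots: {-7, -3, 4}

Each tropical root is a break point of the lower envelope of the lines y = a_i + i · x (there are 4 lines, with slopes 0, 1, ..., 3). Only the lines that attain the minimum somewhere contribute to roots; other lines are dominated. Here the surviving (envelope) indices are i = 3, i = 2, i = 1, i = 0.
Intersections between consecutive envelope lines give the roots: for adjacent envelope indices i < j the intersection is x = (a_i − a_j) / (j − i). Reading off the sorted break points: {-7, -3, 4}.
Verification: at each break x_0, at least two indices attain the minimum of min_i(a_i + i · x_0).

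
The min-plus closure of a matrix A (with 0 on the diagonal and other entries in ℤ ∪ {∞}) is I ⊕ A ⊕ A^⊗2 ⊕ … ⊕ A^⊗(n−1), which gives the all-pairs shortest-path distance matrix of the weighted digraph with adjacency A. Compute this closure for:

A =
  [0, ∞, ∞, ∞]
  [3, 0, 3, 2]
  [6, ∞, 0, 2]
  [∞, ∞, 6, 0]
Closure =
  [0, ∞, ∞, ∞]
  [3, 0, 3, 2]
  [6, ∞, 0, 2]
  [12, ∞, 6, 0]

This is the Floyd-Warshall all-pairs shortest-path computation. For each intermediate vertex k = 0, 1, …, 3, update dist[i][j] ← min(dist[i][j], dist[i][k] + dist[k][j]). The final matrix gives, for each (i, j), the minimum total weight of any directed path from i to j (possibly empty when i = j).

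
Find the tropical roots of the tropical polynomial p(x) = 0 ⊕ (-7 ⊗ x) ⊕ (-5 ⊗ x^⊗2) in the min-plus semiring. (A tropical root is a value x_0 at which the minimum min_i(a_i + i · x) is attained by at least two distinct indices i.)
Roots: {-2, 7}

Each tropical root is a break point of the lower envelope of the lines y = a_i + i · x (there are 3 lines, with slopes 0, 1, ..., 2). Only the lines that attain the minimum somewhere contribute to roots; other lines are dominated. Here the surviving (envelope) indices are i = 2, i = 1, i = 0.
Intersections between consecutive envelope lines give the roots: for adjacent envelope indices i < j the intersection is x = (a_i − a_j) / (j − i). Reading off the sorted break points: {-2, 7}.
Verification: at each break x_0, at least two indices attain the minimum of min_i(a_i + i · x_0).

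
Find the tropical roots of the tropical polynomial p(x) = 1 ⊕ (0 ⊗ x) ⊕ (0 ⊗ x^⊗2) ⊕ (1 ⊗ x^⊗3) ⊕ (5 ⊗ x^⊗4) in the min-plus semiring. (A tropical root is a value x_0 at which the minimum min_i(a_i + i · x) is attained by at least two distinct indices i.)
Roots: {-4, -1, 0, 1}

Each tropical root is a break point of the lower envelope of the lines y = a_i + i · x (there are 5 lines, with slopes 0, 1, ..., 4). Only the lines that attain the minimum somewhere contribute to roots; other lines are dominated. Here the surviving (envelope) indices are i = 4, i = 3, i = 2, i = 1, i = 0.
Intersections between consecutive envelope lines give the roots: for adjacent envelope indices i < j the intersection is x = (a_i − a_j) / (j − i). Reading off the sorted break points: {-4, -1, 0, 1}.
Verification: at each break x_0, at least two indices attain the minimum of min_i(a_i + i · x_0).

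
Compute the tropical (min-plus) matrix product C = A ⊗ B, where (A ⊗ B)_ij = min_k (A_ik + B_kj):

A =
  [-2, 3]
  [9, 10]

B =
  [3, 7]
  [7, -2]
A ⊗ B =
  [1, 1]
  [12, 8]

Apply the min-plus product entry-by-entry:
  C[0][0] = min over k of (A[0][0] + B[0][0] = -2 + 3 = 1, A[0][1] + B[1][0] = 3 + 7 = 10) = 1 (attained at k = 0)
  C[0][1] = min over k of (A[0][0] + B[0][1] = -2 + 7 = 5, A[0][1] + B[1][1] = 3 + -2 = 1) = 1 (attained at k = 1)
  C[1][0] = min over k of (A[1][0] + B[0][0] = 9 + 3 = 12, A[1][1] + B[1][0] = 10 + 7 = 17) = 12 (attained at k = 0)
  C[1][1] = min over k of (A[1][0] + B[0][1] = 9 + 7 = 16, A[1][1] + B[1][1] = 10 + -2 = 8) = 8 (attained at k = 1)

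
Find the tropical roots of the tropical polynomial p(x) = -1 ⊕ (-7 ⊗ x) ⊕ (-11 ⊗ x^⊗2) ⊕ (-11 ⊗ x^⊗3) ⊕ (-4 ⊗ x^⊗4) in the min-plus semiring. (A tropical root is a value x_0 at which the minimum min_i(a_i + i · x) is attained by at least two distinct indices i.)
Roots: {-7, 0, 4, 6}

Each tropical root is a break point of the lower envelope of the lines y = a_i + i · x (there are 5 lines, with slopes 0, 1, ..., 4). Only the lines that attain the minimum somewhere contribute to roots; other lines are dominated. Here the surviving (envelope) indices are i = 4, i = 3, i = 2, i = 1, i = 0.
Intersections between consecutive envelope lines give the roots: for adjacent envelope indices i < j the intersection is x = (a_i − a_j) / (j − i). Reading off the sorted break points: {-7, 0, 4, 6}.
Verification: at each break x_0, at least two indices attain the minimum of min_i(a_i + i · x_0).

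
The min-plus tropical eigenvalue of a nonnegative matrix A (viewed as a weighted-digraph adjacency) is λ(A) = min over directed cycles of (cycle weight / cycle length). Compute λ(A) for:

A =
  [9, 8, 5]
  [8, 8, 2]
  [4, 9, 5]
λ(A) = 9/2

Enumerate directed cycles and compute their means (weight / length). Sample:
  cycle 0 → 0: weight = 9, length = 1, mean = 9/1 ≈ 9.000
  cycle 1 → 1: weight = 8, length = 1, mean = 8/1 ≈ 8.000
  cycle 2 → 2: weight = 5, length = 1, mean = 5/1 ≈ 5.000
  cycle 0 → 1 → 0: weight = 16, length = 2, mean = 16/2 ≈ 8.000
  cycle 0 → 2 → 0: weight = 9, length = 2, mean = 9/2 ≈ 4.500
  cycle 1 → 0 → 1: weight = 16, length = 2, mean = 16/2 ≈ 8.000
Minimum mean = 4.500, attained e.g. along the cycle 0 → 2 → 0 with weight 9 and length 2. So λ(A) = 9/2 = 9/2.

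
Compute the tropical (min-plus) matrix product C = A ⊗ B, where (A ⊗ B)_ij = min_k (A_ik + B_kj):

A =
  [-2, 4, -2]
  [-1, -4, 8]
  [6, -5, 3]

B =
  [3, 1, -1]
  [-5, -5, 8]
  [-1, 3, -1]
A ⊗ B =
  [-3, -1, -3]
  [-9, -9, -2]
  [-10, -10, 2]

Apply the min-plus product entry-by-entry:
  C[0][0] = min over k of (A[0][0] + B[0][0] = -2 + 3 = 1, A[0][1] + B[1][0] = 4 + -5 = -1, A[0][2] + B[2][0] = -2 + -1 = -3) = -3 (attained at k = 2)
  C[0][1] = min over k of (A[0][0] + B[0][1] = -2 + 1 = -1, A[0][1] + B[1][1] = 4 + -5 = -1, A[0][2] + B[2][1] = -2 + 3 = 1) = -1 (attained at k = 0)
  C[0][2] = min over k of (A[0][0] + B[0][2] = -2 + -1 = -3, A[0][1] + B[1][2] = 4 + 8 = 12, A[0][2] + B[2][2] = -2 + -1 = -3) = -3 (attained at k = 0)
  C[1][0] = min over k of (A[1][0] + B[0][0] = -1 + 3 = 2, A[1][1] + B[1][0] = -4 + -5 = -9, A[1][2] + B[2][0] = 8 + -1 = 7) = -9 (attained at k = 1)
  C[1][1] = min over k of (A[1][0] + B[0][1] = -1 + 1 = 0, A[1][1] + B[1][1] = -4 + -5 = -9, A[1][2] + B[2][1] = 8 + 3 = 11) = -9 (attained at k = 1)
  C[1][2] = min over k of (A[1][0] + B[0][2] = -1 + -1 = -2, A[1][1] + B[1][2] = -4 + 8 = 4, A[1][2] + B[2][2] = 8 + -1 = 7) = -2 (attained at k = 0)
  C[2][0] = min over k of (A[2][0] + B[0][0] = 6 + 3 = 9, A[2][1] + B[1][0] = -5 + -5 = -10, A[2][2] + B[2][0] = 3 + -1 = 2) = -10 (attained at k = 1)
  C[2][1] = min over k of (A[2][0] + B[0][1] = 6 + 1 = 7, A[2][1] + B[1][1] = -5 + -5 = -10, A[2][2] + B[2][1] = 3 + 3 = 6) = -10 (attained at k = 1)
  C[2][2] = min over k of (A[2][0] + B[0][2] = 6 + -1 = 5, A[2][1] + B[1][2] = -5 + 8 = 3, A[2][2] + B[2][2] = 3 + -1 = 2) = 2 (attained at k = 2)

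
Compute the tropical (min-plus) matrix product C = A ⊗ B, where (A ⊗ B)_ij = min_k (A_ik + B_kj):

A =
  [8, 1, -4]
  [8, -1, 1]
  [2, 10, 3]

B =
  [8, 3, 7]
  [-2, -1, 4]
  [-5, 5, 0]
A ⊗ B =
  [-9, 0, -4]
  [-4, -2, 1]
  [-2, 5, 3]

Apply the min-plus product entry-by-entry:
  C[0][0] = min over k of (A[0][0] + B[0][0] = 8 + 8 = 16, A[0][1] + B[1][0] = 1 + -2 = -1, A[0][2] + B[2][0] = -4 + -5 = -9) = -9 (attained at k = 2)
  C[0][1] = min over k of (A[0][0] + B[0][1] = 8 + 3 = 11, A[0][1] + B[1][1] = 1 + -1 = 0, A[0][2] + B[2][1] = -4 + 5 = 1) = 0 (attained at k = 1)
  C[0][2] = min over k of (A[0][0] + B[0][2] = 8 + 7 = 15, A[0][1] + B[1][2] = 1 + 4 = 5, A[0][2] + B[2][2] = -4 + 0 = -4) = -4 (attained at k = 2)
  C[1][0] = min over k of (A[1][0] + B[0][0] = 8 + 8 = 16, A[1][1] + B[1][0] = -1 + -2 = -3, A[1][2] + B[2][0] = 1 + -5 = -4) = -4 (attained at k = 2)
  C[1][1] = min over k of (A[1][0] + B[0][1] = 8 + 3 = 11, A[1][1] + B[1][1] = -1 + -1 = -2, A[1][2] + B[2][1] = 1 + 5 = 6) = -2 (attained at k = 1)
  C[1][2] = min over k of (A[1][0] + B[0][2] = 8 + 7 = 15, A[1][1] + B[1][2] = -1 + 4 = 3, A[1][2] + B[2][2] = 1 + 0 = 1) = 1 (attained at k = 2)
  C[2][0] = min over k of (A[2][0] + B[0][0] = 2 + 8 = 10, A[2][1] + B[1][0] = 10 + -2 = 8, A[2][2] + B[2][0] = 3 + -5 = -2) = -2 (attained at k = 2)
  C[2][1] = min over k of (A[2][0] + B[0][1] = 2 + 3 = 5, A[2][1] + B[1][1] = 10 + -1 = 9, A[2][2] + B[2][1] = 3 + 5 = 8) = 5 (attained at k = 0)
  C[2][2] = min over k of (A[2][0] + B[0][2] = 2 + 7 = 9, A[2][1] + B[1][2] = 10 + 4 = 14, A[2][2] + B[2][2] = 3 + 0 = 3) = 3 (attained at k = 2)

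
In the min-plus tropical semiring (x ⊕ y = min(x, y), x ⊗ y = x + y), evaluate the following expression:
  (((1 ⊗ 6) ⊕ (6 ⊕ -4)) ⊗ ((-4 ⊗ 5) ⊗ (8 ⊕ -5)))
(((1 ⊗ 6) ⊕ (6 ⊕ -4)) ⊗ ((-4 ⊗ 5) ⊗ (8 ⊕ -5))) = -8

Expand innermost to outermost. Recall ⊕ takes the minimum of its arguments and ⊗ takes their sum. Working out the expression (((1 ⊗ 6) ⊕ (6 ⊕ -4)) ⊗ ((-4 ⊗ 5) ⊗ (8 ⊕ -5))) gives -8.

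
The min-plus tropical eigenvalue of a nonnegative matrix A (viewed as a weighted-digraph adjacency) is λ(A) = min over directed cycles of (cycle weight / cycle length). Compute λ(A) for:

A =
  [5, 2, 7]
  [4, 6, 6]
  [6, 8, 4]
λ(A) = 3

Enumerate directed cycles and compute their means (weight / length). Sample:
  cycle 0 → 0: weight = 5, length = 1, mean = 5/1 ≈ 5.000
  cycle 1 → 1: weight = 6, length = 1, mean = 6/1 ≈ 6.000
  cycle 2 → 2: weight = 4, length = 1, mean = 4/1 ≈ 4.000
  cycle 0 → 1 → 0: weight = 6, length = 2, mean = 6/2 ≈ 3.000
  cycle 0 → 2 → 0: weight = 13, length = 2, mean = 13/2 ≈ 6.500
  cycle 1 → 0 → 1: weight = 6, length = 2, mean = 6/2 ≈ 3.000
Minimum mean = 3.000, attained e.g. along the cycle 0 → 1 → 0 with weight 6 and length 2. So λ(A) = 6/2 = 3.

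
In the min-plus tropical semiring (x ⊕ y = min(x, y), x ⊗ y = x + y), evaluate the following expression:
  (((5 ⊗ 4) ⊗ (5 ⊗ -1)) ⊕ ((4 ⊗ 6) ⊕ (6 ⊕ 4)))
(((5 ⊗ 4) ⊗ (5 ⊗ -1)) ⊕ ((4 ⊗ 6) ⊕ (6 ⊕ 4))) = 4

Expand innermost to outermost. Recall ⊕ takes the minimum of its arguments and ⊗ takes their sum. Working out the expression (((5 ⊗ 4) ⊗ (5 ⊗ -1)) ⊕ ((4 ⊗ 6) ⊕ (6 ⊕ 4))) gives 4.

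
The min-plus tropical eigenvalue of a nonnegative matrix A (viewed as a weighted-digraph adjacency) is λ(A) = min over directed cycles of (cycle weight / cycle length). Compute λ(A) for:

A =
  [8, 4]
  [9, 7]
λ(A) = 13/2

Enumerate directed cycles and compute their means (weight / length). Sample:
  cycle 0 → 0: weight = 8, length = 1, mean = 8/1 ≈ 8.000
  cycle 1 → 1: weight = 7, length = 1, mean = 7/1 ≈ 7.000
  cycle 0 → 1 → 0: weight = 13, length = 2, mean = 13/2 ≈ 6.500
  cycle 1 → 0 → 1: weight = 13, length = 2, mean = 13/2 ≈ 6.500
Minimum mean = 6.500, attained e.g. along the cycle 0 → 1 → 0 with weight 13 and length 2. So λ(A) = 13/2 = 13/2.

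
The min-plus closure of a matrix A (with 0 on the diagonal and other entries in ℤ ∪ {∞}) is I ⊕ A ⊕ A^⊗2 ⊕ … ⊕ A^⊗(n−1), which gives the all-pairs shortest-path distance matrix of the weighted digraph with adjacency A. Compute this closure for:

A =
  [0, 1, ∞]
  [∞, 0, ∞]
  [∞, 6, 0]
Closure =
  [0, 1, ∞]
  [∞, 0, ∞]
  [∞, 6, 0]

This is the Floyd-Warshall all-pairs shortest-path computation. For each intermediate vertex k = 0, 1, …, 2, update dist[i][j] ← min(dist[i][j], dist[i][k] + dist[k][j]). The final matrix gives, for each (i, j), the minimum total weight of any directed path from i to j (possibly empty when i = j).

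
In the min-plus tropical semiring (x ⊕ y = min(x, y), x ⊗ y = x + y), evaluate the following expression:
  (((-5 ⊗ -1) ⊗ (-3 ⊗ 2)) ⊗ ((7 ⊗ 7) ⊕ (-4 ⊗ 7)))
(((-5 ⊗ -1) ⊗ (-3 ⊗ 2)) ⊗ ((7 ⊗ 7) ⊕ (-4 ⊗ 7))) = -4

Expand innermost to outermost. Recall ⊕ takes the minimum of its arguments and ⊗ takes their sum. Working out the expression (((-5 ⊗ -1) ⊗ (-3 ⊗ 2)) ⊗ ((7 ⊗ 7) ⊕ (-4 ⊗ 7))) gives -4.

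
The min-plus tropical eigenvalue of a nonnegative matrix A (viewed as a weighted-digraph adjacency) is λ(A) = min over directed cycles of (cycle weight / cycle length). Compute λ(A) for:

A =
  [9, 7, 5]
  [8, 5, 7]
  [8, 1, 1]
λ(A) = 1

Enumerate directed cycles and compute their means (weight / length). Sample:
  cycle 0 → 0: weight = 9, length = 1, mean = 9/1 ≈ 9.000
  cycle 1 → 1: weight = 5, length = 1, mean = 5/1 ≈ 5.000
  cycle 2 → 2: weight = 1, length = 1, mean = 1/1 ≈ 1.000
  cycle 0 → 1 → 0: weight = 15, length = 2, mean = 15/2 ≈ 7.500
  cycle 0 → 2 → 0: weight = 13, length = 2, mean = 13/2 ≈ 6.500
  cycle 1 → 0 → 1: weight = 15, length = 2, mean = 15/2 ≈ 7.500
Minimum mean = 1.000, attained e.g. along the cycle 2 → 2 with weight 1 and length 1. So λ(A) = 1/1 = 1.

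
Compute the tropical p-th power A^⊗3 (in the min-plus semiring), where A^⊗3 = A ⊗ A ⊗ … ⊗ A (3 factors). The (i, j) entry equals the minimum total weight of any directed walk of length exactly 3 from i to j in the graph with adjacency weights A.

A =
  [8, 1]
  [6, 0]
A^⊗3 =
  [7, 1]
  [6, 0]

Each entry (A^⊗3)_ij equals the minimum over all length-3 walks i = v_0 → v_1 → … → v_3 = j of Σ_t A[v_t][v_{t+1}]. For example, for (i, j) = (0, 1) we minimise over 4 possible intermediate vertex sequences; the minimum is 1, attained along the walk 0 → 1 → 1 → 1.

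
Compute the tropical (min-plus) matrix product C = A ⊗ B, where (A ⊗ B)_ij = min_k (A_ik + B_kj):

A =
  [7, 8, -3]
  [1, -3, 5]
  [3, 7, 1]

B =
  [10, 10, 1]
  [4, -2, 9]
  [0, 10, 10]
A ⊗ B =
  [-3, 6, 7]
  [1, -5, 2]
  [1, 5, 4]

Apply the min-plus product entry-by-entry:
  C[0][0] = min over k of (A[0][0] + B[0][0] = 7 + 10 = 17, A[0][1] + B[1][0] = 8 + 4 = 12, A[0][2] + B[2][0] = -3 + 0 = -3) = -3 (attained at k = 2)
  C[0][1] = min over k of (A[0][0] + B[0][1] = 7 + 10 = 17, A[0][1] + B[1][1] = 8 + -2 = 6, A[0][2] + B[2][1] = -3 + 10 = 7) = 6 (attained at k = 1)
  C[0][2] = min over k of (A[0][0] + B[0][2] = 7 + 1 = 8, A[0][1] + B[1][2] = 8 + 9 = 17, A[0][2] + B[2][2] = -3 + 10 = 7) = 7 (attained at k = 2)
  C[1][0] = min over k of (A[1][0] + B[0][0] = 1 + 10 = 11, A[1][1] + B[1][0] = -3 + 4 = 1, A[1][2] + B[2][0] = 5 + 0 = 5) = 1 (attained at k = 1)
  C[1][1] = min over k of (A[1][0] + B[0][1] = 1 + 10 = 11, A[1][1] + B[1][1] = -3 + -2 = -5, A[1][2] + B[2][1] = 5 + 10 = 15) = -5 (attained at k = 1)
  C[1][2] = min over k of (A[1][0] + B[0][2] = 1 + 1 = 2, A[1][1] + B[1][2] = -3 + 9 = 6, A[1][2] + B[2][2] = 5 + 10 = 15) = 2 (attained at k = 0)
  C[2][0] = min over k of (A[2][0] + B[0][0] = 3 + 10 = 13, A[2][1] + B[1][0] = 7 + 4 = 11, A[2][2] + B[2][0] = 1 + 0 = 1) = 1 (attained at k = 2)
  C[2][1] = min over k of (A[2][0] + B[0][1] = 3 + 10 = 13, A[2][1] + B[1][1] = 7 + -2 = 5, A[2][2] + B[2][1] = 1 + 10 = 11) = 5 (attained at k = 1)
  C[2][2] = min over k of (A[2][0] + B[0][2] = 3 + 1 = 4, A[2][1] + B[1][2] = 7 + 9 = 16, A[2][2] + B[2][2] = 1 + 10 = 11) = 4 (attained at k = 0)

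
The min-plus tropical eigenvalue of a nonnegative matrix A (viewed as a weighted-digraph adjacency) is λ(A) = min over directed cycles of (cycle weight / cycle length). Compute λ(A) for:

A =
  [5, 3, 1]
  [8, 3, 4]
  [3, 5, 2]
λ(A) = 2

Enumerate directed cycles and compute their means (weight / length). Sample:
  cycle 0 → 0: weight = 5, length = 1, mean = 5/1 ≈ 5.000
  cycle 1 → 1: weight = 3, length = 1, mean = 3/1 ≈ 3.000
  cycle 2 → 2: weight = 2, length = 1, mean = 2/1 ≈ 2.000
  cycle 0 → 1 → 0: weight = 11, length = 2, mean = 11/2 ≈ 5.500
  cycle 0 → 2 → 0: weight = 4, length = 2, mean = 4/2 ≈ 2.000
  cycle 1 → 0 → 1: weight = 11, length = 2, mean = 11/2 ≈ 5.500
Minimum mean = 2.000, attained e.g. along the cycle 2 → 2 with weight 2 and length 1. So λ(A) = 2/1 = 2.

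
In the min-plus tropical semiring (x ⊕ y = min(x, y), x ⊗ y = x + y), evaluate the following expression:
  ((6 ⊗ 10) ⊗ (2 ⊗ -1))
((6 ⊗ 10) ⊗ (2 ⊗ -1)) = 17

Expand innermost to outermost. Recall ⊕ takes the minimum of its arguments and ⊗ takes their sum. Working out the expression ((6 ⊗ 10) ⊗ (2 ⊗ -1)) gives 17.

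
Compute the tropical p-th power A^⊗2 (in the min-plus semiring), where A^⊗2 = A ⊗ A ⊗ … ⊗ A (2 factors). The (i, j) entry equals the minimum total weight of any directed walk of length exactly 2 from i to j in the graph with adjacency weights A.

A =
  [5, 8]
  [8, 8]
A^⊗2 =
  [10, 13]
  [13, 16]

Each entry (A^⊗2)_ij equals the minimum over all length-2 walks i = v_0 → v_1 → … → v_2 = j of Σ_t A[v_t][v_{t+1}]. For example, for (i, j) = (0, 1) we minimise over 2 possible intermediate vertex sequences; the minimum is 13, attained along the walk 0 → 0 → 1.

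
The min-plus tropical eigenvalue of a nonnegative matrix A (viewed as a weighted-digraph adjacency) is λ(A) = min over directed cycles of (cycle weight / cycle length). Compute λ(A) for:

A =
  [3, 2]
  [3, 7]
λ(A) = 5/2

Enumerate directed cycles and compute their means (weight / length). Sample:
  cycle 0 → 0: weight = 3, length = 1, mean = 3/1 ≈ 3.000
  cycle 1 → 1: weight = 7, length = 1, mean = 7/1 ≈ 7.000
  cycle 0 → 1 → 0: weight = 5, length = 2, mean = 5/2 ≈ 2.500
  cycle 1 → 0 → 1: weight = 5, length = 2, mean = 5/2 ≈ 2.500
Minimum mean = 2.500, attained e.g. along the cycle 0 → 1 → 0 with weight 5 and length 2. So λ(A) = 5/2 = 5/2.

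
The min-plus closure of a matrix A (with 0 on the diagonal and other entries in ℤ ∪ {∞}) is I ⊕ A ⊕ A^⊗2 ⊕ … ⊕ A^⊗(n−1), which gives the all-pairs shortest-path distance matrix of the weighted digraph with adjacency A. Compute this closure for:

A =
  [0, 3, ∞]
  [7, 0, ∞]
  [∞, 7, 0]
Closure =
  [0, 3, ∞]
  [7, 0, ∞]
  [14, 7, 0]

This is the Floyd-Warshall all-pairs shortest-path computation. For each intermediate vertex k = 0, 1, …, 2, update dist[i][j] ← min(dist[i][j], dist[i][k] + dist[k][j]). The final matrix gives, for each (i, j), the minimum total weight of any directed path from i to j (possibly empty when i = j).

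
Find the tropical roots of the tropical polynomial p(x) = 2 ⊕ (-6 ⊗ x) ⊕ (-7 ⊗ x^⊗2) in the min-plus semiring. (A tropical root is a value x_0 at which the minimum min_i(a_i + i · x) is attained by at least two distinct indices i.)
Roots: {1, 8}

Each tropical root is a break point of the lower envelope of the lines y = a_i + i · x (there are 3 lines, with slopes 0, 1, ..., 2). Only the lines that attain the minimum somewhere contribute to roots; other lines are dominated. Here the surviving (envelope) indices are i = 2, i = 1, i = 0.
Intersections between consecutive envelope lines give the roots: for adjacent envelope indices i < j the intersection is x = (a_i − a_j) / (j − i). Reading off the sorted break points: {1, 8}.
Verification: at each break x_0, at least two indices attain the minimum of min_i(a_i + i · x_0).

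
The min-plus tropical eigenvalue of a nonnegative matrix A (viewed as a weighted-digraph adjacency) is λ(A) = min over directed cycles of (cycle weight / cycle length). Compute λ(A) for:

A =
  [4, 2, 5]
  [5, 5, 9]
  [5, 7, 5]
λ(A) = 7/2

Enumerate directed cycles and compute their means (weight / length). Sample:
  cycle 0 → 0: weight = 4, length = 1, mean = 4/1 ≈ 4.000
  cycle 1 → 1: weight = 5, length = 1, mean = 5/1 ≈ 5.000
  cycle 2 → 2: weight = 5, length = 1, mean = 5/1 ≈ 5.000
  cycle 0 → 1 → 0: weight = 7, length = 2, mean = 7/2 ≈ 3.500
  cycle 0 → 2 → 0: weight = 10, length = 2, mean = 10/2 ≈ 5.000
  cycle 1 → 0 → 1: weight = 7, length = 2, mean = 7/2 ≈ 3.500
Minimum mean = 3.500, attained e.g. along the cycle 0 → 1 → 0 with weight 7 and length 2. So λ(A) = 7/2 = 7/2.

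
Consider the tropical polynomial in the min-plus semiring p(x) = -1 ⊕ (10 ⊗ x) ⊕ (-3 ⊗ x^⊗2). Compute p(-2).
p(-2) = -7

A tropical monomial a ⊗ x^⊗i evaluates to a + i · x. Evaluating each term at x = -2:
  Term 0 contributes -1 + 0 · -2 = -1
  Term 1 contributes 10 + 1 · -2 = 8
  Term 2 contributes -3 + 2 · -2 = -7
p(-2) = ⊕ of these = min[-1, 8, -7] = -7.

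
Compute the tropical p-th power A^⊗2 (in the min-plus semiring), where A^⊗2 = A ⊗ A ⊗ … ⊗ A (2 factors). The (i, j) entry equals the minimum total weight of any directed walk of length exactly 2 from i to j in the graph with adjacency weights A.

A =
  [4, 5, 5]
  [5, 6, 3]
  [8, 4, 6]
A^⊗2 =
  [8, 9, 8]
  [9, 7, 9]
  [9, 10, 7]

Each entry (A^⊗2)_ij equals the minimum over all length-2 walks i = v_0 → v_1 → … → v_2 = j of Σ_t A[v_t][v_{t+1}]. For example, for (i, j) = (0, 2) we minimise over 3 possible intermediate vertex sequences; the minimum is 8, attained along the walk 0 → 1 → 2.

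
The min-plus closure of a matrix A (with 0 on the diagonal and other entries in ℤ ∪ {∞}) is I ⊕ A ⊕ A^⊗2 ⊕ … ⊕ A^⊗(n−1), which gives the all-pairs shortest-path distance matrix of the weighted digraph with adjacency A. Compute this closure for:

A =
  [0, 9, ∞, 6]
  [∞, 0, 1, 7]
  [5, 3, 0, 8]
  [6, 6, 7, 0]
Closure =
  [0, 9, 10, 6]
  [6, 0, 1, 7]
  [5, 3, 0, 8]
  [6, 6, 7, 0]

This is the Floyd-Warshall all-pairs shortest-path computation. For each intermediate vertex k = 0, 1, …, 3, update dist[i][j] ← min(dist[i][j], dist[i][k] + dist[k][j]). The final matrix gives, for each (i, j), the minimum total weight of any directed path from i to j (possibly empty when i = j).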